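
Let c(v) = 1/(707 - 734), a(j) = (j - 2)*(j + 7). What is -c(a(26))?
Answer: 1/27 ≈ 0.037037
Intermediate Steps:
a(j) = (-2 + j)*(7 + j)
c(v) = -1/27 (c(v) = 1/(-27) = -1/27)
-c(a(26)) = -1*(-1/27) = 1/27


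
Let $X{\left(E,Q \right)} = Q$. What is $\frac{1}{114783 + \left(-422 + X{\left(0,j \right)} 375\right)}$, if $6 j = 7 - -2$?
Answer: $\frac{2}{229847} \approx 8.7014 \cdot 10^{-6}$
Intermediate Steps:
$j = \frac{3}{2}$ ($j = \frac{7 - -2}{6} = \frac{7 + 2}{6} = \frac{1}{6} \cdot 9 = \frac{3}{2} \approx 1.5$)
$\frac{1}{114783 + \left(-422 + X{\left(0,j \right)} 375\right)} = \frac{1}{114783 + \left(-422 + \frac{3}{2} \cdot 375\right)} = \frac{1}{114783 + \left(-422 + \frac{1125}{2}\right)} = \frac{1}{114783 + \frac{281}{2}} = \frac{1}{\frac{229847}{2}} = \frac{2}{229847}$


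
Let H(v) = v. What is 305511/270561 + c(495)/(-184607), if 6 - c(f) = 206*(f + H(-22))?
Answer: 27586922843/16649151509 ≈ 1.6570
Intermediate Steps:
c(f) = 4538 - 206*f (c(f) = 6 - 206*(f - 22) = 6 - 206*(-22 + f) = 6 - (-4532 + 206*f) = 6 + (4532 - 206*f) = 4538 - 206*f)
305511/270561 + c(495)/(-184607) = 305511/270561 + (4538 - 206*495)/(-184607) = 305511*(1/270561) + (4538 - 101970)*(-1/184607) = 101837/90187 - 97432*(-1/184607) = 101837/90187 + 97432/184607 = 27586922843/16649151509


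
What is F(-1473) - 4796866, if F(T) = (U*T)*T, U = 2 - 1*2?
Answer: -4796866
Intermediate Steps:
U = 0 (U = 2 - 2 = 0)
F(T) = 0 (F(T) = (0*T)*T = 0*T = 0)
F(-1473) - 4796866 = 0 - 4796866 = -4796866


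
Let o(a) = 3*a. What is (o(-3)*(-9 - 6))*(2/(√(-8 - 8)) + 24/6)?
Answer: 540 - 135*I/2 ≈ 540.0 - 67.5*I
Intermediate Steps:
(o(-3)*(-9 - 6))*(2/(√(-8 - 8)) + 24/6) = ((3*(-3))*(-9 - 6))*(2/(√(-8 - 8)) + 24/6) = (-9*(-15))*(2/(√(-16)) + 24*(⅙)) = 135*(2/((4*I)) + 4) = 135*(2*(-I/4) + 4) = 135*(-I/2 + 4) = 135*(4 - I/2) = 540 - 135*I/2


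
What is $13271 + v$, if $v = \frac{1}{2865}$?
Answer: $\frac{38021416}{2865} \approx 13271.0$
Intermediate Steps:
$v = \frac{1}{2865} \approx 0.00034904$
$13271 + v = 13271 + \frac{1}{2865} = \frac{38021416}{2865}$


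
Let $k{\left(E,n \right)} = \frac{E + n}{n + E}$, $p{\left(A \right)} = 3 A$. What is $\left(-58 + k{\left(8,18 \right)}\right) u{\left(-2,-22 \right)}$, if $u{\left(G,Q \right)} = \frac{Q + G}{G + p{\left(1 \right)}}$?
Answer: $1368$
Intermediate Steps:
$u{\left(G,Q \right)} = \frac{G + Q}{3 + G}$ ($u{\left(G,Q \right)} = \frac{Q + G}{G + 3 \cdot 1} = \frac{G + Q}{G + 3} = \frac{G + Q}{3 + G}$)
$k{\left(E,n \right)} = 1$ ($k{\left(E,n \right)} = \frac{E + n}{E + n} = 1$)
$\left(-58 + k{\left(8,18 \right)}\right) u{\left(-2,-22 \right)} = \left(-58 + 1\right) \frac{-2 - 22}{3 - 2} = - 57 \cdot 1^{-1} \left(-24\right) = - 57 \cdot 1 \left(-24\right) = \left(-57\right) \left(-24\right) = 1368$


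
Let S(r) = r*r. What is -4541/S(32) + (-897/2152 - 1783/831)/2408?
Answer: -305615589067/68900084736 ≈ -4.4356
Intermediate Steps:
S(r) = r²
-4541/S(32) + (-897/2152 - 1783/831)/2408 = -4541/(32²) + (-897/2152 - 1783/831)/2408 = -4541/1024 + (-897*1/2152 - 1783*1/831)*(1/2408) = -4541*1/1024 + (-897/2152 - 1783/831)*(1/2408) = -4541/1024 - 4582423/1788312*1/2408 = -4541/1024 - 4582423/4306255296 = -305615589067/68900084736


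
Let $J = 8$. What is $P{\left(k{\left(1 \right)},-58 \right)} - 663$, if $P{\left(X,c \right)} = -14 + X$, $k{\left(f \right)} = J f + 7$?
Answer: $-662$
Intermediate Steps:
$k{\left(f \right)} = 7 + 8 f$ ($k{\left(f \right)} = 8 f + 7 = 7 + 8 f$)
$P{\left(k{\left(1 \right)},-58 \right)} - 663 = \left(-14 + \left(7 + 8 \cdot 1\right)\right) - 663 = \left(-14 + \left(7 + 8\right)\right) - 663 = \left(-14 + 15\right) - 663 = 1 - 663 = -662$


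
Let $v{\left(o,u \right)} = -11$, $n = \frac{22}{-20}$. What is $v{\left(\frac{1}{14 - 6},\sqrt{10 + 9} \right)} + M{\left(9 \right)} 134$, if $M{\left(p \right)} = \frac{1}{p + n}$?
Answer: $\frac{471}{79} \approx 5.962$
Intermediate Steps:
$n = - \frac{11}{10}$ ($n = 22 \left(- \frac{1}{20}\right) = - \frac{11}{10} \approx -1.1$)
$M{\left(p \right)} = \frac{1}{- \frac{11}{10} + p}$ ($M{\left(p \right)} = \frac{1}{p - \frac{11}{10}} = \frac{1}{- \frac{11}{10} + p}$)
$v{\left(\frac{1}{14 - 6},\sqrt{10 + 9} \right)} + M{\left(9 \right)} 134 = -11 + \frac{10}{-11 + 10 \cdot 9} \cdot 134 = -11 + \frac{10}{-11 + 90} \cdot 134 = -11 + \frac{10}{79} \cdot 134 = -11 + \frac{1340}{79} = \frac{471}{79}$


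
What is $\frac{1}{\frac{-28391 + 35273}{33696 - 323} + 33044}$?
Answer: $\frac{33373}{1102784294} \approx 3.0262 \cdot 10^{-5}$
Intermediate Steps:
$\frac{1}{\frac{-28391 + 35273}{33696 - 323} + 33044} = \frac{1}{\frac{6882}{33373} + 33044} = \frac{1}{\frac{1102784294}{33373}} = \frac{33373}{1102784294}$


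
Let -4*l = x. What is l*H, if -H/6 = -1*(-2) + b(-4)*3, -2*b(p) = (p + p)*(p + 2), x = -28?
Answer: 924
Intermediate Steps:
b(p) = -p*(2 + p) (b(p) = -(p + p)*(p + 2)/2 = -2*p*(2 + p)/2 = -p*(2 + p))
H = 132 (H = -6*(-1*(-2) - 1*(-4)*(2 - 4)*3) = -6*(2 - 1*(-4)*(-2)*3) = -6*(2 - 8*3) = -6*(2 - 24) = -6*(-22) = 132)
l = 7 (l = -1/4*(-28) = 7)
l*H = 7*132 = 924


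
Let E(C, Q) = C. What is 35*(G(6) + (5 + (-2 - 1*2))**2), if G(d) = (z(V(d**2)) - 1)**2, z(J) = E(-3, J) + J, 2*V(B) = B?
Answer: 6895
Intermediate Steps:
V(B) = B/2
z(J) = -3 + J
G(d) = (-4 + d**2/2)**2 (G(d) = ((-3 + d**2/2) - 1)**2 = (-4 + d**2/2)**2)
35*(G(6) + (5 + (-2 - 1*2))**2) = 35*((-8 + 6**2)**2/4 + (5 + (-2 - 1*2))**2) = 35*((-8 + 36)**2/4 + (5 + (-2 - 2))**2) = 35*((1/4)*28**2 + (5 - 4)**2) = 35*((1/4)*784 + 1**2) = 35*(196 + 1) = 35*197 = 6895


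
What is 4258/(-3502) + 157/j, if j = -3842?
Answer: -497325/395726 ≈ -1.2567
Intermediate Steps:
4258/(-3502) + 157/j = 4258/(-3502) + 157/(-3842) = 4258*(-1/3502) + 157*(-1/3842) = -2129/1751 - 157/3842 = -497325/395726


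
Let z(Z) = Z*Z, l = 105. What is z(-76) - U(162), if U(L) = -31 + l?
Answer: 5702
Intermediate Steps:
U(L) = 74 (U(L) = -31 + 105 = 74)
z(Z) = Z²
z(-76) - U(162) = (-76)² - 1*74 = 5776 - 74 = 5702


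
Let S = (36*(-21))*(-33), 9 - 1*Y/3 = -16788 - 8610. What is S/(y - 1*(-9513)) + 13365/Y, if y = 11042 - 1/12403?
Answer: 83309843991/59975496956 ≈ 1.3891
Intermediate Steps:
Y = 76221 (Y = 27 - 3*(-16788 - 8610) = 27 - 3*(-25398) = 27 + 76194 = 76221)
y = 136953925/12403 (y = 11042 - 1*1/12403 = 11042 - 1/12403 = 136953925/12403 ≈ 11042.)
S = 24948 (S = -756*(-33) = 24948)
S/(y - 1*(-9513)) + 13365/Y = 24948/(136953925/12403 - 1*(-9513)) + 13365/76221 = 24948/(136953925/12403 + 9513) + 13365*(1/76221) = 24948/(254943664/12403) + 165/941 = 24948*(12403/254943664) + 165/941 = 77357511/63735916 + 165/941 = 83309843991/59975496956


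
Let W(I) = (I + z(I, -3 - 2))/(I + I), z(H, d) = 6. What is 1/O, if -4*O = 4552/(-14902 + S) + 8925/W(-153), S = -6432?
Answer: -149338/693613709 ≈ -0.00021530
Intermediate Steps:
W(I) = (6 + I)/(2*I) (W(I) = (I + 6)/(I + I) = (6 + I)/((2*I)) = (6 + I)*(1/(2*I)) = (6 + I)/(2*I))
O = -693613709/149338 (O = -(4552/(-14902 - 6432) + 8925/(((1/2)*(6 - 153)/(-153))))/4 = -(4552/(-21334) + 8925/(((1/2)*(-1/153)*(-147))))/4 = -(4552*(-1/21334) + 8925/(49/102))/4 = -(-2276/10667 + 8925*(102/49))/4 = -(-2276/10667 + 130050/7)/4 = -1/4*1387227418/74669 = -693613709/149338 ≈ -4644.6)
1/O = 1/(-693613709/149338) = -149338/693613709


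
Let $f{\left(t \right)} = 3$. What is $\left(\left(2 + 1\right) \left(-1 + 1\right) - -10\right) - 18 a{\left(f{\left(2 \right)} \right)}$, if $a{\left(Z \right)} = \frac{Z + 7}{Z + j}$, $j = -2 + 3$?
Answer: $-35$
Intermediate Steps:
$j = 1$
$a{\left(Z \right)} = \frac{7 + Z}{1 + Z}$ ($a{\left(Z \right)} = \frac{Z + 7}{Z + 1} = \frac{7 + Z}{1 + Z}$)
$\left(\left(2 + 1\right) \left(-1 + 1\right) - -10\right) - 18 a{\left(f{\left(2 \right)} \right)} = \left(\left(2 + 1\right) \left(-1 + 1\right) - -10\right) - 18 \frac{7 + 3}{1 + 3} = \left(3 \cdot 0 + 10\right) - 18 \cdot \frac{1}{4} \cdot 10 = \left(0 + 10\right) - 18 \cdot \frac{1}{4} \cdot 10 = 10 - 45 = -35$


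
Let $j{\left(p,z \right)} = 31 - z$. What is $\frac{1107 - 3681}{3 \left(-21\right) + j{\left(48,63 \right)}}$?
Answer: $\frac{2574}{95} \approx 27.095$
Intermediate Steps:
$\frac{1107 - 3681}{3 \left(-21\right) + j{\left(48,63 \right)}} = \frac{1107 - 3681}{3 \left(-21\right) + \left(31 - 63\right)} = - \frac{2574}{-63 + \left(31 - 63\right)} = - \frac{2574}{-63 - 32} = - \frac{2574}{-95} = \left(-2574\right) \left(- \frac{1}{95}\right) = \frac{2574}{95}$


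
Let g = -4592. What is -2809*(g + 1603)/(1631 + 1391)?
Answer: 8396101/3022 ≈ 2778.3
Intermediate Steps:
-2809*(g + 1603)/(1631 + 1391) = -2809*(-4592 + 1603)/(1631 + 1391) = -2809/(3022/(-2989)) = -2809/(3022*(-1/2989)) = -2809/(-3022/2989) = -2809*(-2989/3022) = 8396101/3022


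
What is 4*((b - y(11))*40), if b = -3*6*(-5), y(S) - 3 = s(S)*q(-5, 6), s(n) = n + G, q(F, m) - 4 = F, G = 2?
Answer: 16000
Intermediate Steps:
q(F, m) = 4 + F
s(n) = 2 + n (s(n) = n + 2 = 2 + n)
y(S) = 1 - S (y(S) = 3 + (2 + S)*(4 - 5) = 3 + (2 + S)*(-1) = 3 + (-2 - S) = 1 - S)
b = 90 (b = -18*(-5) = 90)
4*((b - y(11))*40) = 4*((90 - (1 - 1*11))*40) = 4*((90 - (1 - 11))*40) = 4*((90 - 1*(-10))*40) = 4*((90 + 10)*40) = 4*(100*40) = 4*4000 = 16000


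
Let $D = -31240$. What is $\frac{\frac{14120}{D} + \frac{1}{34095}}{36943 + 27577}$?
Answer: $- \frac{6017377}{859025570700} \approx -7.0049 \cdot 10^{-6}$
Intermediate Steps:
$\frac{\frac{14120}{D} + \frac{1}{34095}}{36943 + 27577} = \frac{\frac{14120}{-31240} + \frac{1}{34095}}{36943 + 27577} = \frac{14120 \left(- \frac{1}{31240}\right) + \frac{1}{34095}}{64520} = \left(- \frac{353}{781} + \frac{1}{34095}\right) \frac{1}{64520} = \left(- \frac{12034754}{26628195}\right) \frac{1}{64520} = - \frac{6017377}{859025570700}$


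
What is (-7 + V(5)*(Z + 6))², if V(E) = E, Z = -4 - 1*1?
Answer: 4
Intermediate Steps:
Z = -5 (Z = -4 - 1 = -5)
(-7 + V(5)*(Z + 6))² = (-7 + 5*(-5 + 6))² = (-7 + 5*1)² = (-7 + 5)² = (-2)² = 4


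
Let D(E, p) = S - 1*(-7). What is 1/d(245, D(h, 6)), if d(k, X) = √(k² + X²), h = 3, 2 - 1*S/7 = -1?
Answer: √1241/8687 ≈ 0.0040552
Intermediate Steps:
S = 21 (S = 14 - 7*(-1) = 14 + 7 = 21)
D(E, p) = 28 (D(E, p) = 21 - 1*(-7) = 21 + 7 = 28)
d(k, X) = √(X² + k²)
1/d(245, D(h, 6)) = 1/(√(28² + 245²)) = 1/(√(784 + 60025)) = 1/(√60809) = 1/(7*√1241) = √1241/8687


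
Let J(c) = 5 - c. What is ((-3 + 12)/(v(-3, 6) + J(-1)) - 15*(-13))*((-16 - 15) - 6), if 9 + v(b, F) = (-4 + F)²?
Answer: -7548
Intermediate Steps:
v(b, F) = -9 + (-4 + F)²
((-3 + 12)/(v(-3, 6) + J(-1)) - 15*(-13))*((-16 - 15) - 6) = ((-3 + 12)/((-9 + (-4 + 6)²) + (5 - 1*(-1))) - 15*(-13))*((-16 - 15) - 6) = (9/((-9 + 2²) + (5 + 1)) + 195)*(-31 - 6) = (9/((-9 + 4) + 6) + 195)*(-37) = (9/(-5 + 6) + 195)*(-37) = (9/1 + 195)*(-37) = (9*1 + 195)*(-37) = (9 + 195)*(-37) = 204*(-37) = -7548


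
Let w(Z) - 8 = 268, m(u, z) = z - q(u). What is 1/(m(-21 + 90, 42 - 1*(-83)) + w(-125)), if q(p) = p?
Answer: 1/332 ≈ 0.0030120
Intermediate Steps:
m(u, z) = z - u
w(Z) = 276 (w(Z) = 8 + 268 = 276)
1/(m(-21 + 90, 42 - 1*(-83)) + w(-125)) = 1/(((42 - 1*(-83)) - (-21 + 90)) + 276) = 1/(((42 + 83) - 1*69) + 276) = 1/((125 - 69) + 276) = 1/(56 + 276) = 1/332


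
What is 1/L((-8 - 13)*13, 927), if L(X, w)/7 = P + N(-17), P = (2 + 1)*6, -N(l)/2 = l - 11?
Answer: 1/518 ≈ 0.0019305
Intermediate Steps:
N(l) = 22 - 2*l (N(l) = -2*(l - 11) = -2*(-11 + l) = 22 - 2*l)
P = 18 (P = 3*6 = 18)
L(X, w) = 518 (L(X, w) = 7*(18 + (22 - 2*(-17))) = 7*(18 + (22 + 34)) = 7*(18 + 56) = 7*74 = 518)
1/L((-8 - 13)*13, 927) = 1/518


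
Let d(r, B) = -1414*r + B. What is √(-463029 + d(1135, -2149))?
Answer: 22*I*√4277 ≈ 1438.8*I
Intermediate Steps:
d(r, B) = B - 1414*r
√(-463029 + d(1135, -2149)) = √(-463029 + (-2149 - 1414*1135)) = √(-463029 + (-2149 - 1604890)) = √(-463029 - 1607039) = √(-2070068) = 22*I*√4277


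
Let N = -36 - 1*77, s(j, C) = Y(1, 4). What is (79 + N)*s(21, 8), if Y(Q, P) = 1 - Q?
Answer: 0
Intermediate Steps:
s(j, C) = 0 (s(j, C) = 1 - 1*1 = 1 - 1 = 0)
N = -113 (N = -36 - 77 = -113)
(79 + N)*s(21, 8) = (79 - 113)*0 = -34*0 = 0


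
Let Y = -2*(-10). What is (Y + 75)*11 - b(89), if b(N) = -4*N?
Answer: 1401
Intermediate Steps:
Y = 20
(Y + 75)*11 - b(89) = (20 + 75)*11 - (-4)*89 = 95*11 - 1*(-356) = 1045 + 356 = 1401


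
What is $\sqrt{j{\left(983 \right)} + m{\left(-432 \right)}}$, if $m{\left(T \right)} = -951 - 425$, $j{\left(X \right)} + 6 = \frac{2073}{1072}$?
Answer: $\frac{i \sqrt{99121877}}{268} \approx 37.149 i$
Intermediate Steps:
$j{\left(X \right)} = - \frac{4359}{1072}$ ($j{\left(X \right)} = -6 + \frac{2073}{1072} = - \frac{4359}{1072}$)
$m{\left(T \right)} = -1376$
$\sqrt{j{\left(983 \right)} + m{\left(-432 \right)}} = \sqrt{- \frac{4359}{1072} - 1376} = \sqrt{- \frac{1479431}{1072}} = \frac{i \sqrt{99121877}}{268}$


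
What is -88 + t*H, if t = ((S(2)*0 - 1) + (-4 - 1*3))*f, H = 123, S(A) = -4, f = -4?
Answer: 3848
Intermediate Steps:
t = 32 (t = ((-4*0 - 1) + (-4 - 1*3))*(-4) = ((0 - 1) + (-4 - 3))*(-4) = (-1 - 7)*(-4) = -8*(-4) = 32)
-88 + t*H = -88 + 32*123 = -88 + 3936 = 3848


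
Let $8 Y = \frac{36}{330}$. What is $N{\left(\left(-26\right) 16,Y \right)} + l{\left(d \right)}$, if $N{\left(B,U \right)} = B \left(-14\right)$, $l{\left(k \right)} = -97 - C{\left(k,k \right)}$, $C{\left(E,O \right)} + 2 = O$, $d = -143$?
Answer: $5872$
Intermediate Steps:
$C{\left(E,O \right)} = -2 + O$
$l{\left(k \right)} = -95 - k$ ($l{\left(k \right)} = -97 - \left(-2 + k\right) = -95 - k$)
$Y = \frac{3}{220}$ ($Y = \frac{36 \cdot \frac{1}{330}}{8} = \frac{1}{8} \cdot \frac{6}{55} = \frac{3}{220} \approx 0.013636$)
$N{\left(B,U \right)} = - 14 B$
$N{\left(\left(-26\right) 16,Y \right)} + l{\left(d \right)} = - 14 \left(\left(-26\right) 16\right) - -48 = \left(-14\right) \left(-416\right) + \left(-95 + 143\right) = 5824 + 48 = 5872$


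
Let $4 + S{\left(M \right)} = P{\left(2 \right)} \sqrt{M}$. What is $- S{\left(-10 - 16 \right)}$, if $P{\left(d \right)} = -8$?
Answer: $4 + 8 i \sqrt{26} \approx 4.0 + 40.792 i$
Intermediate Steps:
$S{\left(M \right)} = -4 - 8 \sqrt{M}$
$- S{\left(-10 - 16 \right)} = - (-4 - 8 \sqrt{-10 - 16}) = - (-4 - 8 \sqrt{-26}) = - (-4 - 8 i \sqrt{26}) = 4 + 8 i \sqrt{26}$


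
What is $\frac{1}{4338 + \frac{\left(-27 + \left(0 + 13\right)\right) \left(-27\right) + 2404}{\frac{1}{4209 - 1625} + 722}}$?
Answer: $\frac{1865649}{8100374050} \approx 0.00023032$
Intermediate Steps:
$\frac{1}{4338 + \frac{\left(-27 + \left(0 + 13\right)\right) \left(-27\right) + 2404}{\frac{1}{4209 - 1625} + 722}} = \frac{1}{4338 + \frac{\left(-27 + 13\right) \left(-27\right) + 2404}{\frac{1}{2584} + 722}} = \frac{1}{4338 + \frac{\left(-14\right) \left(-27\right) + 2404}{\frac{1}{2584} + 722}} = \frac{1}{4338 + \frac{378 + 2404}{\frac{1865649}{2584}}} = \frac{1}{4338 + 2782 \cdot \frac{2584}{1865649}} = \frac{1}{4338 + \frac{7188688}{1865649}} = \frac{1}{\frac{8100374050}{1865649}} = \frac{1865649}{8100374050}$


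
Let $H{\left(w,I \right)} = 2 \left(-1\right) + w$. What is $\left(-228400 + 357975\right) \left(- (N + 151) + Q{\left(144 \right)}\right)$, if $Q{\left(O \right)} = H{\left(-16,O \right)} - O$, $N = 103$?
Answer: $-53903200$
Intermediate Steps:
$H{\left(w,I \right)} = -2 + w$
$Q{\left(O \right)} = -18 - O$ ($Q{\left(O \right)} = \left(-2 - 16\right) - O = -18 - O$)
$\left(-228400 + 357975\right) \left(- (N + 151) + Q{\left(144 \right)}\right) = \left(-228400 + 357975\right) \left(- (103 + 151) - 162\right) = 129575 \left(\left(-1\right) 254 - 162\right) = 129575 \left(-254 - 162\right) = 129575 \left(-416\right) = -53903200$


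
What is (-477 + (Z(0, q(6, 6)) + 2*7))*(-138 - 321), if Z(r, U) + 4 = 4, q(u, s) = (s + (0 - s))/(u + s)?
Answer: 212517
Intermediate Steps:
q(u, s) = 0 (q(u, s) = (s - s)/(s + u) = 0/(s + u) = 0)
Z(r, U) = 0 (Z(r, U) = -4 + 4 = 0)
(-477 + (Z(0, q(6, 6)) + 2*7))*(-138 - 321) = (-477 + (0 + 2*7))*(-138 - 321) = (-477 + (0 + 14))*(-459) = (-477 + 14)*(-459) = -463*(-459) = 212517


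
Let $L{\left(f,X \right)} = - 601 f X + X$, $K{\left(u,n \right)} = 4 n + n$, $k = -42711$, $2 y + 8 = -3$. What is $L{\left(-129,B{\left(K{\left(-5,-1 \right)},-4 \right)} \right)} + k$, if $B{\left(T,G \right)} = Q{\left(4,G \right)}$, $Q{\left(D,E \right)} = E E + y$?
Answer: $771354$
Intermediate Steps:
$y = - \frac{11}{2}$ ($y = -4 + \frac{1}{2} \left(-3\right) = -4 - \frac{3}{2} = - \frac{11}{2} \approx -5.5$)
$K{\left(u,n \right)} = 5 n$
$Q{\left(D,E \right)} = - \frac{11}{2} + E^{2}$ ($Q{\left(D,E \right)} = E E - \frac{11}{2} = E^{2} - \frac{11}{2} = - \frac{11}{2} + E^{2}$)
$B{\left(T,G \right)} = - \frac{11}{2} + G^{2}$
$L{\left(f,X \right)} = X - 601 X f$ ($L{\left(f,X \right)} = - 601 X f + X = X - 601 X f$)
$L{\left(-129,B{\left(K{\left(-5,-1 \right)},-4 \right)} \right)} + k = \left(- \frac{11}{2} + \left(-4\right)^{2}\right) \left(1 - -77529\right) - 42711 = \left(- \frac{11}{2} + 16\right) \left(1 + 77529\right) - 42711 = \frac{21}{2} \cdot 77530 - 42711 = 814065 - 42711 = 771354$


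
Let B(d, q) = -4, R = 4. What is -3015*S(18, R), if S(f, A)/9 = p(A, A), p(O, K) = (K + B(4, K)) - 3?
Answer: 81405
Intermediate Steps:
p(O, K) = -7 + K (p(O, K) = (K - 4) - 3 = (-4 + K) - 3 = -7 + K)
S(f, A) = -63 + 9*A (S(f, A) = 9*(-7 + A) = -63 + 9*A)
-3015*S(18, R) = -3015*(-63 + 9*4) = -3015*(-63 + 36) = -3015*(-27) = 81405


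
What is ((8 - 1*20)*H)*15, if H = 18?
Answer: -3240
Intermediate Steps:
((8 - 1*20)*H)*15 = ((8 - 1*20)*18)*15 = ((8 - 20)*18)*15 = -12*18*15 = -216*15 = -3240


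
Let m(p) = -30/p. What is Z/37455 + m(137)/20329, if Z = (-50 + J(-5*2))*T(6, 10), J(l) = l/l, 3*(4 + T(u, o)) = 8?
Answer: 542503358/312944727645 ≈ 0.0017335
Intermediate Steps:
T(u, o) = -4/3 (T(u, o) = -4 + (⅓)*8 = -4 + 8/3 = -4/3)
J(l) = 1
Z = 196/3 (Z = (-50 + 1)*(-4/3) = -49*(-4/3) = 196/3 ≈ 65.333)
Z/37455 + m(137)/20329 = (196/3)/37455 - 30/137/20329 = (196/3)*(1/37455) - 30*1/137*(1/20329) = 196/112365 - 30/137*1/20329 = 196/112365 - 30/2785073 = 542503358/312944727645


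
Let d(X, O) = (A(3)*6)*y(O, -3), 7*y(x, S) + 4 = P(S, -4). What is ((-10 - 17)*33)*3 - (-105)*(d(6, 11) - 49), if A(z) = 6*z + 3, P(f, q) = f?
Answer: -21048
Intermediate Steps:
y(x, S) = -4/7 + S/7
A(z) = 3 + 6*z
d(X, O) = -126 (d(X, O) = ((3 + 6*3)*6)*(-4/7 + (⅐)*(-3)) = ((3 + 18)*6)*(-4/7 - 3/7) = (21*6)*(-1) = 126*(-1) = -126)
((-10 - 17)*33)*3 - (-105)*(d(6, 11) - 49) = ((-10 - 17)*33)*3 - (-105)*(-126 - 49) = -27*33*3 - (-105)*(-175) = -891*3 - 1*18375 = -2673 - 18375 = -21048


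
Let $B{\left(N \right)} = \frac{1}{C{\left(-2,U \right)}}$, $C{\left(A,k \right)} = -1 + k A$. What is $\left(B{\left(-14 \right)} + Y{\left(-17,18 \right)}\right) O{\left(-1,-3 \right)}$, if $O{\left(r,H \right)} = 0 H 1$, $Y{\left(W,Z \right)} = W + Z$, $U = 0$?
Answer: $0$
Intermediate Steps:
$C{\left(A,k \right)} = -1 + A k$
$O{\left(r,H \right)} = 0$ ($O{\left(r,H \right)} = 0 \cdot 1 = 0$)
$B{\left(N \right)} = -1$ ($B{\left(N \right)} = \frac{1}{-1 - 0} = \frac{1}{-1 + 0} = \frac{1}{-1} = -1$)
$\left(B{\left(-14 \right)} + Y{\left(-17,18 \right)}\right) O{\left(-1,-3 \right)} = \left(-1 + \left(-17 + 18\right)\right) 0 = \left(-1 + 1\right) 0 = 0 \cdot 0 = 0$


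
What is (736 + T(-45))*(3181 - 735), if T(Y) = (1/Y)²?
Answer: 3645520846/2025 ≈ 1.8003e+6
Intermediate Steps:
T(Y) = Y⁻²
(736 + T(-45))*(3181 - 735) = (736 + (-45)⁻²)*(3181 - 735) = (736 + 1/2025)*2446 = (1490401/2025)*2446 = 3645520846/2025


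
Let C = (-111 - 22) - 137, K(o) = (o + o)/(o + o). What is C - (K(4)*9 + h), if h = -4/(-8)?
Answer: -559/2 ≈ -279.50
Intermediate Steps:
h = ½ (h = -4*(-⅛) = ½ ≈ 0.50000)
K(o) = 1 (K(o) = (2*o)/((2*o)) = (2*o)*(1/(2*o)) = 1)
C = -270 (C = -133 - 137 = -270)
C - (K(4)*9 + h) = -270 - (1*9 + ½) = -270 - (9 + ½) = -270 - 1*19/2 = -270 - 19/2 = -559/2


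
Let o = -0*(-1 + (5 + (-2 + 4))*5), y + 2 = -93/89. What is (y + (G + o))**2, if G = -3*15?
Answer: 18284176/7921 ≈ 2308.3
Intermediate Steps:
y = -271/89 (y = -2 - 93/89 = -271/89 ≈ -3.0449)
o = 0 (o = -0*(-1 + (5 + 2)*5) = -0*(-1 + 7*5) = -0*(-1 + 35) = -0*34 = -1*0 = 0)
G = -45
(y + (G + o))**2 = (-271/89 + (-45 + 0))**2 = (-271/89 - 45)**2 = (-4276/89)**2 = 18284176/7921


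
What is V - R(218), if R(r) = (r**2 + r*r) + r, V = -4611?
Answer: -99877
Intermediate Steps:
R(r) = r + 2*r**2 (R(r) = (r**2 + r**2) + r = 2*r**2 + r = r + 2*r**2)
V - R(218) = -4611 - 218*(1 + 2*218) = -4611 - 218*(1 + 436) = -4611 - 218*437 = -4611 - 1*95266 = -4611 - 95266 = -99877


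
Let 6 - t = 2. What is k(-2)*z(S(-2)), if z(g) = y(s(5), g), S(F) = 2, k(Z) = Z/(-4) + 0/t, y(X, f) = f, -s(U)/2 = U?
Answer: 1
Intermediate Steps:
t = 4 (t = 6 - 1*2 = 6 - 2 = 4)
s(U) = -2*U
k(Z) = -Z/4 (k(Z) = Z/(-4) + 0/4 = Z*(-1/4) + 0*(1/4) = -Z/4 + 0 = -Z/4)
z(g) = g
k(-2)*z(S(-2)) = -1/4*(-2)*2 = (1/2)*2 = 1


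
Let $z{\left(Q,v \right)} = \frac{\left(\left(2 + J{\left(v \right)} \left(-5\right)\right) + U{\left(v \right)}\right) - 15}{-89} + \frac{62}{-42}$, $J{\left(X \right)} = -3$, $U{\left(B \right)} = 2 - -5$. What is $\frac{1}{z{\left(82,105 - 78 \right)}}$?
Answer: $- \frac{1869}{2948} \approx -0.63399$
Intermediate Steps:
$U{\left(B \right)} = 7$ ($U{\left(B \right)} = 2 + 5 = 7$)
$z{\left(Q,v \right)} = - \frac{2948}{1869}$ ($z{\left(Q,v \right)} = \frac{\left(\left(2 - -15\right) + 7\right) - 15}{-89} + \frac{62}{-42} = \left(\left(\left(2 + 15\right) + 7\right) - 15\right) \left(- \frac{1}{89}\right) + 62 \left(- \frac{1}{42}\right) = \left(\left(17 + 7\right) - 15\right) \left(- \frac{1}{89}\right) - \frac{31}{21} = \left(24 - 15\right) \left(- \frac{1}{89}\right) - \frac{31}{21} = 9 \left(- \frac{1}{89}\right) - \frac{31}{21} = - \frac{9}{89} - \frac{31}{21} = - \frac{2948}{1869}$)
$\frac{1}{z{\left(82,105 - 78 \right)}} = \frac{1}{- \frac{2948}{1869}} = - \frac{1869}{2948}$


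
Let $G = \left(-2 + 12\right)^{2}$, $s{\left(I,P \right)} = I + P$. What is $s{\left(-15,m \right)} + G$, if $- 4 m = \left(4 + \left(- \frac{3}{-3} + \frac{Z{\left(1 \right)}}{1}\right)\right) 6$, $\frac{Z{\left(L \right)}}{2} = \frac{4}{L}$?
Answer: $\frac{131}{2} \approx 65.5$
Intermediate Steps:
$Z{\left(L \right)} = \frac{8}{L}$ ($Z{\left(L \right)} = 2 \frac{4}{L} = \frac{8}{L}$)
$m = - \frac{39}{2}$ ($m = - \frac{\left(4 - \left(-1 - \frac{8 \cdot 1^{-1}}{1}\right)\right) 6}{4} = - \frac{\left(4 - \left(-1 - 8 \cdot 1 \cdot 1\right)\right) 6}{4} = - \frac{\left(4 + \left(1 + 8 \cdot 1\right)\right) 6}{4} = - \frac{\left(4 + \left(1 + 8\right)\right) 6}{4} = - \frac{\left(4 + 9\right) 6}{4} = - \frac{13 \cdot 6}{4} = \left(- \frac{1}{4}\right) 78 = - \frac{39}{2} \approx -19.5$)
$G = 100$ ($G = 10^{2} = 100$)
$s{\left(-15,m \right)} + G = \left(-15 - \frac{39}{2}\right) + 100 = - \frac{69}{2} + 100 = \frac{131}{2}$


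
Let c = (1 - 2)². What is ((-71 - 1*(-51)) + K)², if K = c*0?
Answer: 400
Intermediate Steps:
c = 1 (c = (-1)² = 1)
K = 0 (K = 1*0 = 0)
((-71 - 1*(-51)) + K)² = ((-71 - 1*(-51)) + 0)² = ((-71 + 51) + 0)² = (-20 + 0)² = (-20)² = 400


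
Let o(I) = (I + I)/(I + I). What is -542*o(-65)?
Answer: -542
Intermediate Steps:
o(I) = 1 (o(I) = (2*I)/((2*I)) = (2*I)*(1/(2*I)) = 1)
-542*o(-65) = -542*1 = -542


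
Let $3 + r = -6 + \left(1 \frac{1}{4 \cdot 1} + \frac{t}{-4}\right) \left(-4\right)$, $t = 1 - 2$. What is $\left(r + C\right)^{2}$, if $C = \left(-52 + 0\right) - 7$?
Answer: $4900$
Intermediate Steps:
$t = -1$ ($t = 1 - 2 = -1$)
$r = -11$ ($r = -3 - \left(6 - \left(1 \frac{1}{4 \cdot 1} - \frac{1}{-4}\right) \left(-4\right)\right) = -3 - \left(6 - \left(1 \cdot \frac{1}{4} - - \frac{1}{4}\right) \left(-4\right)\right) = -3 - \left(6 - \left(1 \cdot \frac{1}{4} + \frac{1}{4}\right) \left(-4\right)\right) = -3 - \left(6 - \left(\frac{1}{4} + \frac{1}{4}\right) \left(-4\right)\right) = -3 + \left(-6 + \frac{1}{2} \left(-4\right)\right) = -3 - 8 = -11$)
$C = -59$ ($C = -52 - 7 = -59$)
$\left(r + C\right)^{2} = \left(-11 - 59\right)^{2} = \left(-70\right)^{2} = 4900$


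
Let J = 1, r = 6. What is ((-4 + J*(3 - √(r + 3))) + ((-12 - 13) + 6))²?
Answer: 529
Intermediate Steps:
((-4 + J*(3 - √(r + 3))) + ((-12 - 13) + 6))² = ((-4 + 1*(3 - √(6 + 3))) + ((-12 - 13) + 6))² = ((-4 + 1*(3 - √9)) + (-25 + 6))² = ((-4 + 1*(3 - 1*3)) - 19)² = ((-4 + 1*(3 - 3)) - 19)² = ((-4 + 1*0) - 19)² = ((-4 + 0) - 19)² = (-4 - 19)² = (-23)² = 529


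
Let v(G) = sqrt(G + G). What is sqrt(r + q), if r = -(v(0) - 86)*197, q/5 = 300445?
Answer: sqrt(1519167) ≈ 1232.5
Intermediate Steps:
v(G) = sqrt(2)*sqrt(G) (v(G) = sqrt(2*G) = sqrt(2)*sqrt(G))
q = 1502225 (q = 5*300445 = 1502225)
r = 16942 (r = -(sqrt(2)*sqrt(0) - 86)*197 = -(sqrt(2)*0 - 86)*197 = -(0 - 86)*197 = -(-86)*197 = -1*(-16942) = 16942)
sqrt(r + q) = sqrt(16942 + 1502225) = sqrt(1519167)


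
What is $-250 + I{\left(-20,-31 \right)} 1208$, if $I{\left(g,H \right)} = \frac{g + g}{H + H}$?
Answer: $\frac{16410}{31} \approx 529.35$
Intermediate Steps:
$I{\left(g,H \right)} = \frac{g}{H}$ ($I{\left(g,H \right)} = \frac{2 g}{2 H} = 2 g \frac{1}{2 H} = \frac{g}{H}$)
$-250 + I{\left(-20,-31 \right)} 1208 = -250 + - \frac{20}{-31} \cdot 1208 = -250 + \left(-20\right) \left(- \frac{1}{31}\right) 1208 = -250 + \frac{20}{31} \cdot 1208 = -250 + \frac{24160}{31} = \frac{16410}{31}$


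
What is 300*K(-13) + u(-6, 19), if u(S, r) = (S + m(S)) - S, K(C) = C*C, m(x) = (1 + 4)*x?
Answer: 50670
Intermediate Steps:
m(x) = 5*x
K(C) = C**2
u(S, r) = 5*S (u(S, r) = (S + 5*S) - S = 6*S - S = 5*S)
300*K(-13) + u(-6, 19) = 300*(-13)**2 + 5*(-6) = 300*169 - 30 = 50700 - 30 = 50670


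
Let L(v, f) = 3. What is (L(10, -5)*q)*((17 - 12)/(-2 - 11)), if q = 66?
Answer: -990/13 ≈ -76.154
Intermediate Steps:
(L(10, -5)*q)*((17 - 12)/(-2 - 11)) = (3*66)*((17 - 12)/(-2 - 11)) = 198*(5/(-13)) = 198*(5*(-1/13)) = 198*(-5/13) = -990/13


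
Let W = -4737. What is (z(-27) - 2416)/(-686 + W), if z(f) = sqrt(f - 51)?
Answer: 2416/5423 - I*sqrt(78)/5423 ≈ 0.44551 - 0.0016286*I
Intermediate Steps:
z(f) = sqrt(-51 + f)
(z(-27) - 2416)/(-686 + W) = (sqrt(-51 - 27) - 2416)/(-686 - 4737) = (sqrt(-78) - 2416)/(-5423) = (I*sqrt(78) - 2416)*(-1/5423) = (-2416 + I*sqrt(78))*(-1/5423) = 2416/5423 - I*sqrt(78)/5423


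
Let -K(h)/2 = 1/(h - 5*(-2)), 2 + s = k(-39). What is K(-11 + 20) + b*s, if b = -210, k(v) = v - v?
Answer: 7978/19 ≈ 419.89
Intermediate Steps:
k(v) = 0
s = -2 (s = -2 + 0 = -2)
K(h) = -2/(10 + h) (K(h) = -2/(h - 5*(-2)) = -2/(h + 10) = -2/(10 + h))
K(-11 + 20) + b*s = -2/(10 + (-11 + 20)) - 210*(-2) = -2/(10 + 9) + 420 = -2/19 + 420 = 7978/19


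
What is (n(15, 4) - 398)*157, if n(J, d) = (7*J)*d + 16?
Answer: 5966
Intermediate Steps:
n(J, d) = 16 + 7*J*d (n(J, d) = 7*J*d + 16 = 16 + 7*J*d)
(n(15, 4) - 398)*157 = ((16 + 7*15*4) - 398)*157 = ((16 + 420) - 398)*157 = (436 - 398)*157 = 38*157 = 5966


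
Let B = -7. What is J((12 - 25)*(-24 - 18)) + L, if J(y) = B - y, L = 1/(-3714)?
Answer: -2053843/3714 ≈ -553.00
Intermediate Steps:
L = -1/3714 ≈ -0.00026925
J(y) = -7 - y
J((12 - 25)*(-24 - 18)) + L = (-7 - (12 - 25)*(-24 - 18)) - 1/3714 = (-7 - (-13)*(-42)) - 1/3714 = (-7 - 1*546) - 1/3714 = (-7 - 546) - 1/3714 = -553 - 1/3714 = -2053843/3714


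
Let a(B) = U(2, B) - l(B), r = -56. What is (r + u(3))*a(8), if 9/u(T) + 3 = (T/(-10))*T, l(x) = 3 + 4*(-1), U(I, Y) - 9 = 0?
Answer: -7580/13 ≈ -583.08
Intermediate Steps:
U(I, Y) = 9 (U(I, Y) = 9 + 0 = 9)
l(x) = -1 (l(x) = 3 - 4 = -1)
u(T) = 9/(-3 - T**2/10) (u(T) = 9/(-3 + (T/(-10))*T) = 9/(-3 + (T*(-1/10))*T) = 9/(-3 + (-T/10)*T) = 9/(-3 - T**2/10))
a(B) = 10 (a(B) = 9 - 1*(-1) = 9 + 1 = 10)
(r + u(3))*a(8) = (-56 - 90/(30 + 3**2))*10 = (-56 - 90/(30 + 9))*10 = (-56 - 90/39)*10 = (-56 - 90*1/39)*10 = (-56 - 30/13)*10 = -758/13*10 = -7580/13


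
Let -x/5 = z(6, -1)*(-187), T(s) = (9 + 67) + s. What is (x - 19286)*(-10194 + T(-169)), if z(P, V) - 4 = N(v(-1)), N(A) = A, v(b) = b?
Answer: 169540047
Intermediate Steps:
T(s) = 76 + s
z(P, V) = 3 (z(P, V) = 4 - 1 = 3)
x = 2805 (x = -15*(-187) = -5*(-561) = 2805)
(x - 19286)*(-10194 + T(-169)) = (2805 - 19286)*(-10194 + (76 - 169)) = -16481*(-10194 - 93) = -16481*(-10287) = 169540047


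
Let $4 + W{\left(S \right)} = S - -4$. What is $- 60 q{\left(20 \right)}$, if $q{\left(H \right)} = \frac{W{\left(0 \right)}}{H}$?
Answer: $0$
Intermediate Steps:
$W{\left(S \right)} = S$ ($W{\left(S \right)} = -4 + \left(S - -4\right) = -4 + \left(S + 4\right) = -4 + \left(4 + S\right) = S$)
$q{\left(H \right)} = 0$ ($q{\left(H \right)} = \frac{0}{H} = 0$)
$- 60 q{\left(20 \right)} = \left(-60\right) 0 = 0$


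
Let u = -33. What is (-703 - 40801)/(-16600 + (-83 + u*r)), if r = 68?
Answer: 41504/18927 ≈ 2.1928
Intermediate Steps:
(-703 - 40801)/(-16600 + (-83 + u*r)) = (-703 - 40801)/(-16600 + (-83 - 33*68)) = -41504/(-16600 + (-83 - 2244)) = -41504/(-16600 - 2327) = -41504/(-18927) = -41504*(-1/18927) = 41504/18927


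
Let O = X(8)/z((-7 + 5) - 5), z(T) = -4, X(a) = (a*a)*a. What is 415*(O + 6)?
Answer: -50630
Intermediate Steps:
X(a) = a**3 (X(a) = a**2*a = a**3)
O = -128 (O = 8**3/(-4) = 512*(-1/4) = -128)
415*(O + 6) = 415*(-128 + 6) = 415*(-122) = -50630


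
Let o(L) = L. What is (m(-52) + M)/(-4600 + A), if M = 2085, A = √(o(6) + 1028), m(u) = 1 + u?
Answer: -4678200/10579483 - 1017*√1034/10579483 ≈ -0.44529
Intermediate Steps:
A = √1034 (A = √(6 + 1028) = √1034 ≈ 32.156)
(m(-52) + M)/(-4600 + A) = ((1 - 52) + 2085)/(-4600 + √1034) = (-51 + 2085)/(-4600 + √1034) = 2034/(-4600 + √1034)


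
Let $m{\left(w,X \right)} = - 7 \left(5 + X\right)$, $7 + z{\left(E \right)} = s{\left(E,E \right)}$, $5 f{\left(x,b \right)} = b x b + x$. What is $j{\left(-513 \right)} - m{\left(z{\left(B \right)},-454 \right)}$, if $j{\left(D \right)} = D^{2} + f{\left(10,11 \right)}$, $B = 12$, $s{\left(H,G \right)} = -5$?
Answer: $260270$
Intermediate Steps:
$f{\left(x,b \right)} = \frac{x}{5} + \frac{x b^{2}}{5}$ ($f{\left(x,b \right)} = \frac{b x b + x}{5} = \frac{x b^{2} + x}{5} = \frac{x + x b^{2}}{5} = \frac{x}{5} + \frac{x b^{2}}{5}$)
$z{\left(E \right)} = -12$ ($z{\left(E \right)} = -7 - 5 = -12$)
$m{\left(w,X \right)} = -35 - 7 X$
$j{\left(D \right)} = 244 + D^{2}$ ($j{\left(D \right)} = D^{2} + \frac{1}{5} \cdot 10 \left(1 + 11^{2}\right) = D^{2} + \frac{1}{5} \cdot 10 \left(1 + 121\right) = D^{2} + \frac{1}{5} \cdot 10 \cdot 122 = D^{2} + 244 = 244 + D^{2}$)
$j{\left(-513 \right)} - m{\left(z{\left(B \right)},-454 \right)} = \left(244 + \left(-513\right)^{2}\right) - \left(-35 - -3178\right) = \left(244 + 263169\right) - \left(-35 + 3178\right) = 263413 - 3143 = 260270$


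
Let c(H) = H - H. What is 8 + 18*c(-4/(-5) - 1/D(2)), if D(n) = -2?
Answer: 8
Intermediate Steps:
c(H) = 0
8 + 18*c(-4/(-5) - 1/D(2)) = 8 + 18*0 = 8 + 0 = 8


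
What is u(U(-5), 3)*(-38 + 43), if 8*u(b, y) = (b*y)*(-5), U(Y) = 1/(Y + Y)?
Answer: 15/16 ≈ 0.93750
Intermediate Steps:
U(Y) = 1/(2*Y)
u(b, y) = -5*b*y/8 (u(b, y) = ((b*y)*(-5))/8 = (-5*b*y)/8 = -5*b*y/8)
u(U(-5), 3)*(-38 + 43) = (-5/8*(½)/(-5)*3)*(-38 + 43) = -5/8*(½)*(-⅕)*3*5 = -5/8*(-⅒)*3*5 = (3/16)*5 = 15/16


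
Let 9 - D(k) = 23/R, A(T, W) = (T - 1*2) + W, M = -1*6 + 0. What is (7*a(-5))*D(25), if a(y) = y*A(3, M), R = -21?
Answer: 5300/3 ≈ 1766.7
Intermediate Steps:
M = -6 (M = -6 + 0 = -6)
A(T, W) = -2 + T + W (A(T, W) = (T - 2) + W = (-2 + T) + W = -2 + T + W)
D(k) = 212/21 (D(k) = 9 - 23/(-21) = 9 - 23*(-1)/21 = 9 - 1*(-23/21) = 9 + 23/21 = 212/21)
a(y) = -5*y (a(y) = y*(-2 + 3 - 6) = y*(-5) = -5*y)
(7*a(-5))*D(25) = (7*(-5*(-5)))*(212/21) = (7*25)*(212/21) = 175*(212/21) = 5300/3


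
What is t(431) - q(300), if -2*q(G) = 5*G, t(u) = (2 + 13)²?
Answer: 975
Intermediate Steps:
t(u) = 225 (t(u) = 15² = 225)
q(G) = -5*G/2
t(431) - q(300) = 225 - (-5)*300/2 = 225 - 1*(-750) = 225 + 750 = 975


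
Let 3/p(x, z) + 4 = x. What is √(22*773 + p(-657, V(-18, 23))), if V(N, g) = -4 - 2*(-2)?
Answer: √7430276543/661 ≈ 130.41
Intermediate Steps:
V(N, g) = 0 (V(N, g) = -4 + 4 = 0)
p(x, z) = 3/(-4 + x)
√(22*773 + p(-657, V(-18, 23))) = √(22*773 + 3/(-4 - 657)) = √(17006 + 3/(-661)) = √(17006 + 3*(-1/661)) = √(17006 - 3/661) = √(11240963/661) = √7430276543/661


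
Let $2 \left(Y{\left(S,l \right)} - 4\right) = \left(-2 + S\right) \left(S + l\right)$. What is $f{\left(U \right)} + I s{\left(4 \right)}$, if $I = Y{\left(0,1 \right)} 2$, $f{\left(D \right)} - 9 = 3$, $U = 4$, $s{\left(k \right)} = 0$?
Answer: $12$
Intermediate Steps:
$f{\left(D \right)} = 12$ ($f{\left(D \right)} = 9 + 3 = 12$)
$Y{\left(S,l \right)} = 4 + \frac{\left(-2 + S\right) \left(S + l\right)}{2}$
$I = 6$ ($I = \left(4 + \frac{0^{2}}{2} - 0 - 1 + \frac{1}{2} \cdot 0 \cdot 1\right) 2 = \left(4 + \frac{1}{2} \cdot 0 + 0 - 1 + 0\right) 2 = \left(4 + 0 + 0 - 1 + 0\right) 2 = 3 \cdot 2 = 6$)
$f{\left(U \right)} + I s{\left(4 \right)} = 12 + 6 \cdot 0 = 12 + 0 = 12$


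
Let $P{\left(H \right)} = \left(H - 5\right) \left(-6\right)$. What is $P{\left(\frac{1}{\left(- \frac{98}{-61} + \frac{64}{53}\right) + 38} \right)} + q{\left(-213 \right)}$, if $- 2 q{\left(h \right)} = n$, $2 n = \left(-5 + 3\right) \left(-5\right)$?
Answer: $\frac{601547}{21992} \approx 27.353$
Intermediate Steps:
$n = 5$ ($n = \frac{\left(-5 + 3\right) \left(-5\right)}{2} = \frac{\left(-2\right) \left(-5\right)}{2} = \frac{1}{2} \cdot 10 = 5$)
$q{\left(h \right)} = - \frac{5}{2}$ ($q{\left(h \right)} = \left(- \frac{1}{2}\right) 5 = - \frac{5}{2}$)
$P{\left(H \right)} = 30 - 6 H$ ($P{\left(H \right)} = \left(-5 + H\right) \left(-6\right) = 30 - 6 H$)
$P{\left(\frac{1}{\left(- \frac{98}{-61} + \frac{64}{53}\right) + 38} \right)} + q{\left(-213 \right)} = \left(30 - \frac{6}{\left(- \frac{98}{-61} + \frac{64}{53}\right) + 38}\right) - \frac{5}{2} = \left(30 - \frac{6}{\left(\left(-98\right) \left(- \frac{1}{61}\right) + 64 \cdot \frac{1}{53}\right) + 38}\right) - \frac{5}{2} = \left(30 - \frac{6}{\left(\frac{98}{61} + \frac{64}{53}\right) + 38}\right) - \frac{5}{2} = \left(30 - \frac{6}{\frac{9098}{3233} + 38}\right) - \frac{5}{2} = \left(30 - \frac{6}{\frac{131952}{3233}}\right) - \frac{5}{2} = \left(30 - \frac{3233}{21992}\right) - \frac{5}{2} = \frac{656527}{21992} - \frac{5}{2} = \frac{601547}{21992}$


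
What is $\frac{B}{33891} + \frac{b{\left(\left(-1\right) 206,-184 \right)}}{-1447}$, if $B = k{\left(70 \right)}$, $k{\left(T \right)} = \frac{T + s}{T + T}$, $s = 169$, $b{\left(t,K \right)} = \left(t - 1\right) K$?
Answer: $- \frac{180717311287}{6865638780} \approx -26.322$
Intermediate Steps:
$b{\left(t,K \right)} = K \left(-1 + t\right)$ ($b{\left(t,K \right)} = \left(-1 + t\right) K = K \left(-1 + t\right)$)
$k{\left(T \right)} = \frac{169 + T}{2 T}$ ($k{\left(T \right)} = \frac{T + 169}{T + T} = \frac{169 + T}{2 T}$)
$B = \frac{239}{140}$ ($B = \frac{169 + 70}{2 \cdot 70} = \frac{1}{2} \cdot \frac{1}{70} \cdot 239 = \frac{239}{140} \approx 1.7071$)
$\frac{B}{33891} + \frac{b{\left(\left(-1\right) 206,-184 \right)}}{-1447} = \frac{239}{140 \cdot 33891} + \frac{\left(-184\right) \left(-1 - 206\right)}{-1447} = \frac{239}{140} \cdot \frac{1}{33891} + - 184 \left(-1 - 206\right) \left(- \frac{1}{1447}\right) = \frac{239}{4744740} + \left(-184\right) \left(-207\right) \left(- \frac{1}{1447}\right) = \frac{239}{4744740} + 38088 \left(- \frac{1}{1447}\right) = \frac{239}{4744740} - \frac{38088}{1447} = - \frac{180717311287}{6865638780}$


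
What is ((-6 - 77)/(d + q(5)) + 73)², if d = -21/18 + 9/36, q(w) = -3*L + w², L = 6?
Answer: 18774889/5329 ≈ 3523.2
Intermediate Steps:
q(w) = -18 + w² (q(w) = -3*6 + w² = -18 + w²)
d = -11/12 (d = -21*1/18 + 9*(1/36) = -7/6 + ¼ = -11/12 ≈ -0.91667)
((-6 - 77)/(d + q(5)) + 73)² = ((-6 - 77)/(-11/12 + (-18 + 5²)) + 73)² = (-83/(-11/12 + (-18 + 25)) + 73)² = (-83/(-11/12 + 7) + 73)² = (-83/73/12 + 73)² = (-83*12/73 + 73)² = (-996/73 + 73)² = (4333/73)² = 18774889/5329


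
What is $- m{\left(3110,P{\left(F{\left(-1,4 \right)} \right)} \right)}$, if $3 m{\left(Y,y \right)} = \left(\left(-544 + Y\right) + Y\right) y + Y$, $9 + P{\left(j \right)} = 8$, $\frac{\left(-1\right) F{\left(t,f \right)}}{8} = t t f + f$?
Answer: $\frac{2566}{3} \approx 855.33$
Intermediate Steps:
$F{\left(t,f \right)} = - 8 f - 8 f t^{2}$ ($F{\left(t,f \right)} = - 8 \left(t t f + f\right) = - 8 \left(t^{2} f + f\right) = - 8 \left(f t^{2} + f\right) = - 8 \left(f + f t^{2}\right) = - 8 f - 8 f t^{2}$)
$P{\left(j \right)} = -1$ ($P{\left(j \right)} = -9 + 8 = -1$)
$m{\left(Y,y \right)} = \frac{Y}{3} + \frac{y \left(-544 + 2 Y\right)}{3}$ ($m{\left(Y,y \right)} = \frac{\left(\left(-544 + Y\right) + Y\right) y + Y}{3} = \frac{\left(-544 + 2 Y\right) y + Y}{3} = \frac{y \left(-544 + 2 Y\right) + Y}{3} = \frac{Y + y \left(-544 + 2 Y\right)}{3} = \frac{Y}{3} + \frac{y \left(-544 + 2 Y\right)}{3}$)
$- m{\left(3110,P{\left(F{\left(-1,4 \right)} \right)} \right)} = - (\left(- \frac{544}{3}\right) \left(-1\right) + \frac{1}{3} \cdot 3110 + \frac{2}{3} \cdot 3110 \left(-1\right)) = - (\frac{544}{3} + \frac{3110}{3} - \frac{6220}{3}) = \left(-1\right) \left(- \frac{2566}{3}\right) = \frac{2566}{3}$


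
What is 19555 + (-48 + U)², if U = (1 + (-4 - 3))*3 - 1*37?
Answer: 30164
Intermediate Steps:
U = -55 (U = (1 - 7)*3 - 37 = -6*3 - 37 = -18 - 37 = -55)
19555 + (-48 + U)² = 19555 + (-48 - 55)² = 19555 + (-103)² = 19555 + 10609 = 30164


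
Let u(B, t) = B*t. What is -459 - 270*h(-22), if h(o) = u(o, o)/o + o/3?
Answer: 7461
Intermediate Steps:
h(o) = 4*o/3 (h(o) = (o*o)/o + o/3 = o**2/o + o*(1/3) = o + o/3 = 4*o/3)
-459 - 270*h(-22) = -459 - 360*(-22) = -459 - 270*(-88/3) = -459 + 7920 = 7461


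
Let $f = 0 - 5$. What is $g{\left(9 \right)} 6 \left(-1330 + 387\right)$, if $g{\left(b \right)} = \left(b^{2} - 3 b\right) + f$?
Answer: $-277242$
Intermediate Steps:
$f = -5$
$g{\left(b \right)} = -5 + b^{2} - 3 b$ ($g{\left(b \right)} = \left(b^{2} - 3 b\right) - 5 = -5 + b^{2} - 3 b$)
$g{\left(9 \right)} 6 \left(-1330 + 387\right) = \left(-5 + 9^{2} - 27\right) 6 \left(-1330 + 387\right) = \left(-5 + 81 - 27\right) 6 \left(-943\right) = 49 \cdot 6 \left(-943\right) = 294 \left(-943\right) = -277242$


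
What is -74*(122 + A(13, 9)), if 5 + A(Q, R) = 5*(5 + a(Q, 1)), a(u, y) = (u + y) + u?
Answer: -20498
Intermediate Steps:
a(u, y) = y + 2*u
A(Q, R) = 25 + 10*Q (A(Q, R) = -5 + 5*(5 + (1 + 2*Q)) = -5 + 5*(6 + 2*Q) = -5 + (30 + 10*Q) = 25 + 10*Q)
-74*(122 + A(13, 9)) = -74*(122 + (25 + 10*13)) = -74*(122 + (25 + 130)) = -74*(122 + 155) = -74*277 = -20498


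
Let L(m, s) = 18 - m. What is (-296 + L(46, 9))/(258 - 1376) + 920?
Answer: 514442/559 ≈ 920.29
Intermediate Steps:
(-296 + L(46, 9))/(258 - 1376) + 920 = (-296 + (18 - 1*46))/(258 - 1376) + 920 = (-296 + (18 - 46))/(-1118) + 920 = (-296 - 28)*(-1/1118) + 920 = -324*(-1/1118) + 920 = 162/559 + 920 = 514442/559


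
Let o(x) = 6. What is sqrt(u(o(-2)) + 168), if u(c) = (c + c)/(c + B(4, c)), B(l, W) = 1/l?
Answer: 6*sqrt(118)/5 ≈ 13.035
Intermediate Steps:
u(c) = 2*c/(1/4 + c) (u(c) = (c + c)/(c + 1/4) = (2*c)/(c + 1/4) = (2*c)/(1/4 + c) = 2*c/(1/4 + c))
sqrt(u(o(-2)) + 168) = sqrt(8*6/(1 + 4*6) + 168) = sqrt(8*6/(1 + 24) + 168) = sqrt(8*6/25 + 168) = sqrt(8*6*(1/25) + 168) = sqrt(48/25 + 168) = sqrt(4248/25) = 6*sqrt(118)/5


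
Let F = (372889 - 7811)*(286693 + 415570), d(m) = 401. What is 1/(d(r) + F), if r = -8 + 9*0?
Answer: 1/256380771915 ≈ 3.9004e-12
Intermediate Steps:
r = -8 (r = -8 + 0 = -8)
F = 256380771514 (F = 365078*702263 = 256380771514)
1/(d(r) + F) = 1/(401 + 256380771514) = 1/256380771915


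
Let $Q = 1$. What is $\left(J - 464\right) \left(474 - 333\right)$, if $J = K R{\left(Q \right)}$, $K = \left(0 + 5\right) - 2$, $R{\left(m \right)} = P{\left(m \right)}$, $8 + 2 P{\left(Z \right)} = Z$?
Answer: $- \frac{133809}{2} \approx -66905.0$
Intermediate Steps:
$P{\left(Z \right)} = -4 + \frac{Z}{2}$
$R{\left(m \right)} = -4 + \frac{m}{2}$
$K = 3$ ($K = 5 - 2 = 3$)
$J = - \frac{21}{2}$ ($J = 3 \left(-4 + \frac{1}{2} \cdot 1\right) = 3 \left(-4 + \frac{1}{2}\right) = 3 \left(- \frac{7}{2}\right) = - \frac{21}{2} \approx -10.5$)
$\left(J - 464\right) \left(474 - 333\right) = \left(- \frac{21}{2} - 464\right) \left(474 - 333\right) = \left(- \frac{949}{2}\right) 141 = - \frac{133809}{2}$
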